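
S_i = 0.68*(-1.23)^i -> [0.68, -0.84, 1.03, -1.27, 1.56]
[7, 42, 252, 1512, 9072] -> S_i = 7*6^i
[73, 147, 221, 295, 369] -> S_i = 73 + 74*i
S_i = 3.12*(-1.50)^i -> [3.12, -4.68, 7.02, -10.53, 15.8]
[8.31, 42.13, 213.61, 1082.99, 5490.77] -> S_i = 8.31*5.07^i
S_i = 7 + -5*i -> [7, 2, -3, -8, -13]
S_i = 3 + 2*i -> [3, 5, 7, 9, 11]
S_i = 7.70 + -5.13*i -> [7.7, 2.57, -2.56, -7.69, -12.82]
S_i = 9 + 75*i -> [9, 84, 159, 234, 309]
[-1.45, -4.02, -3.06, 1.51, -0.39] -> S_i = Random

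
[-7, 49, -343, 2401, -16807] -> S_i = -7*-7^i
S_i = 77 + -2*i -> [77, 75, 73, 71, 69]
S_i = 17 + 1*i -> [17, 18, 19, 20, 21]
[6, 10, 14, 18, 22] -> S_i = 6 + 4*i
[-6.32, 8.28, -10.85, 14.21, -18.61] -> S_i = -6.32*(-1.31)^i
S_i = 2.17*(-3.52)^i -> [2.17, -7.64, 26.89, -94.64, 333.14]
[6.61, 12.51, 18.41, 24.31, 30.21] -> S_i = 6.61 + 5.90*i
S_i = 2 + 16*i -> [2, 18, 34, 50, 66]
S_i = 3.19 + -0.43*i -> [3.19, 2.76, 2.33, 1.9, 1.47]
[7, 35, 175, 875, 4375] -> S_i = 7*5^i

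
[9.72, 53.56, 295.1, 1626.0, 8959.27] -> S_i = 9.72*5.51^i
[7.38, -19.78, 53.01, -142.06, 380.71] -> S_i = 7.38*(-2.68)^i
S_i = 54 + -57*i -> [54, -3, -60, -117, -174]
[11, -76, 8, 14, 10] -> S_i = Random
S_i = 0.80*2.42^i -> [0.8, 1.94, 4.69, 11.34, 27.44]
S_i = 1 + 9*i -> [1, 10, 19, 28, 37]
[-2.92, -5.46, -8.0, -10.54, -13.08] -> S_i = -2.92 + -2.54*i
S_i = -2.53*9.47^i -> [-2.53, -23.96, -226.89, -2148.67, -20347.94]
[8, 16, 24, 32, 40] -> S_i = 8 + 8*i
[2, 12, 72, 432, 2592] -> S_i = 2*6^i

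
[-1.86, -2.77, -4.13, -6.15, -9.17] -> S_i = -1.86*1.49^i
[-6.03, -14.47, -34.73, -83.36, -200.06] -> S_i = -6.03*2.40^i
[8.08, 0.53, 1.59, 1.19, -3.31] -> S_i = Random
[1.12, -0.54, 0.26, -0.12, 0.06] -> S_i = 1.12*(-0.48)^i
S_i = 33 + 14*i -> [33, 47, 61, 75, 89]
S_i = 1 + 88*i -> [1, 89, 177, 265, 353]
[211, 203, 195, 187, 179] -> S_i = 211 + -8*i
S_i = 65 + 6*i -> [65, 71, 77, 83, 89]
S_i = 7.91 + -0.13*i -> [7.91, 7.78, 7.65, 7.52, 7.39]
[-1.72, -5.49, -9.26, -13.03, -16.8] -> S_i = -1.72 + -3.77*i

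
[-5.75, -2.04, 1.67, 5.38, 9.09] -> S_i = -5.75 + 3.71*i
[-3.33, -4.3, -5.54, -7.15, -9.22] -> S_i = -3.33*1.29^i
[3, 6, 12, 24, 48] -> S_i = 3*2^i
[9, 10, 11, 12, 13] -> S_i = 9 + 1*i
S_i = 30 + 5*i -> [30, 35, 40, 45, 50]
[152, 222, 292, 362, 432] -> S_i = 152 + 70*i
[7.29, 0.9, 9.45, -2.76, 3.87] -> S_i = Random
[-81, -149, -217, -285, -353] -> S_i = -81 + -68*i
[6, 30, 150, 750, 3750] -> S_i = 6*5^i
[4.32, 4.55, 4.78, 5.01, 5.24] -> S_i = 4.32 + 0.23*i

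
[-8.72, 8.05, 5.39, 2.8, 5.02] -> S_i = Random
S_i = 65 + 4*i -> [65, 69, 73, 77, 81]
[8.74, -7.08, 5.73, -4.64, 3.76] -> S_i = 8.74*(-0.81)^i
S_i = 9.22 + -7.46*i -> [9.22, 1.76, -5.7, -13.16, -20.62]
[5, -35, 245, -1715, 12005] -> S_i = 5*-7^i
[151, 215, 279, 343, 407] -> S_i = 151 + 64*i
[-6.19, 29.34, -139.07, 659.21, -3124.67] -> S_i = -6.19*(-4.74)^i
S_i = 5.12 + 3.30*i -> [5.12, 8.42, 11.72, 15.02, 18.32]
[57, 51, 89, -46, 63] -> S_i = Random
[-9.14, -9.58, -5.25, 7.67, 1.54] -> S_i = Random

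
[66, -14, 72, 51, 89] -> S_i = Random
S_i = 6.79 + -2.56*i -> [6.79, 4.23, 1.67, -0.89, -3.45]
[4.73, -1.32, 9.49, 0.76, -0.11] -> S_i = Random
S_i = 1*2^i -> [1, 2, 4, 8, 16]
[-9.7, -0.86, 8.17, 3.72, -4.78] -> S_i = Random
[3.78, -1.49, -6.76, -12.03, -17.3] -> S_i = 3.78 + -5.27*i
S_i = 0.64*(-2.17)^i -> [0.64, -1.39, 3.01, -6.54, 14.19]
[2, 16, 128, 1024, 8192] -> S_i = 2*8^i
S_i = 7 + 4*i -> [7, 11, 15, 19, 23]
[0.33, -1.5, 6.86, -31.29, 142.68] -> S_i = 0.33*(-4.56)^i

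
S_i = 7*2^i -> [7, 14, 28, 56, 112]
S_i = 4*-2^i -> [4, -8, 16, -32, 64]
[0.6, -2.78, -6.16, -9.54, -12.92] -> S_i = 0.60 + -3.38*i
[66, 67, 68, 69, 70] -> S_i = 66 + 1*i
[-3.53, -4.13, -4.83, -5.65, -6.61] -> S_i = -3.53*1.17^i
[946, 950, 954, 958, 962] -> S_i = 946 + 4*i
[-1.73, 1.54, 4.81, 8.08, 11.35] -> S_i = -1.73 + 3.27*i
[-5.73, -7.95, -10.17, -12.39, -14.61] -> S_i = -5.73 + -2.22*i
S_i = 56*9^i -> [56, 504, 4536, 40824, 367416]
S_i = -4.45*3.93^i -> [-4.45, -17.49, -68.73, -270.11, -1061.52]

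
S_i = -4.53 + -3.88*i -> [-4.53, -8.41, -12.29, -16.17, -20.05]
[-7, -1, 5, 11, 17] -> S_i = -7 + 6*i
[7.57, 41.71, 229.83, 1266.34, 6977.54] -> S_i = 7.57*5.51^i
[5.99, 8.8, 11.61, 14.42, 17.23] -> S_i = 5.99 + 2.81*i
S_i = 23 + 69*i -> [23, 92, 161, 230, 299]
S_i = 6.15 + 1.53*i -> [6.15, 7.68, 9.21, 10.74, 12.27]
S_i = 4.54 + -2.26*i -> [4.54, 2.28, 0.02, -2.24, -4.5]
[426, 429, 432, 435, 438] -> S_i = 426 + 3*i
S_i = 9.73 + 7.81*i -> [9.73, 17.54, 25.35, 33.16, 40.97]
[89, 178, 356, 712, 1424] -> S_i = 89*2^i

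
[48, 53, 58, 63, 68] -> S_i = 48 + 5*i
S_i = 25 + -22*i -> [25, 3, -19, -41, -63]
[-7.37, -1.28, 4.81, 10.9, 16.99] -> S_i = -7.37 + 6.09*i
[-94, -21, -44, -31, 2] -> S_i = Random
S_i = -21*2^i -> [-21, -42, -84, -168, -336]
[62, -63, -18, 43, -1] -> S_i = Random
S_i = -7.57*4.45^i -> [-7.57, -33.69, -149.9, -667.08, -2968.49]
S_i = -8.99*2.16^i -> [-8.99, -19.42, -41.94, -90.6, -195.69]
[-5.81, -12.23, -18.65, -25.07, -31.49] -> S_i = -5.81 + -6.42*i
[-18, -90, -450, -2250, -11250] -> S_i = -18*5^i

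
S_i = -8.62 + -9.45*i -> [-8.62, -18.07, -27.52, -36.97, -46.42]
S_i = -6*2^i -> [-6, -12, -24, -48, -96]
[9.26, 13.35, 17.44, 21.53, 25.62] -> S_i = 9.26 + 4.09*i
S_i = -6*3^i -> [-6, -18, -54, -162, -486]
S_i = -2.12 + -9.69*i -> [-2.12, -11.81, -21.5, -31.19, -40.88]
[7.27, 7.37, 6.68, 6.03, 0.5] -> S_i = Random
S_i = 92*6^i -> [92, 552, 3312, 19872, 119232]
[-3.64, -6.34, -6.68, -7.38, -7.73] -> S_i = Random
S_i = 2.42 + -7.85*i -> [2.42, -5.43, -13.28, -21.13, -28.98]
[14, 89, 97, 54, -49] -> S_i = Random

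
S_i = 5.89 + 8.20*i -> [5.89, 14.09, 22.29, 30.49, 38.69]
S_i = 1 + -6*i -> [1, -5, -11, -17, -23]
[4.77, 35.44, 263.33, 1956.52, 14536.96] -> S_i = 4.77*7.43^i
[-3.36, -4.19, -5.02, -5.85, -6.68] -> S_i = -3.36 + -0.83*i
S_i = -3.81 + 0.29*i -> [-3.81, -3.52, -3.23, -2.94, -2.65]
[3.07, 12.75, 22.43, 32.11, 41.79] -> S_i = 3.07 + 9.68*i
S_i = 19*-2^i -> [19, -38, 76, -152, 304]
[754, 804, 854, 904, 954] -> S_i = 754 + 50*i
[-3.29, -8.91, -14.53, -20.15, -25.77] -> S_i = -3.29 + -5.62*i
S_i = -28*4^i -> [-28, -112, -448, -1792, -7168]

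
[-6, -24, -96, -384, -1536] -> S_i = -6*4^i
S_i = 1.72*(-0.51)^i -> [1.72, -0.88, 0.45, -0.23, 0.12]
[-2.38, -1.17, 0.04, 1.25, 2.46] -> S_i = -2.38 + 1.21*i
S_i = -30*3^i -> [-30, -90, -270, -810, -2430]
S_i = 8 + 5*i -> [8, 13, 18, 23, 28]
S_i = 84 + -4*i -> [84, 80, 76, 72, 68]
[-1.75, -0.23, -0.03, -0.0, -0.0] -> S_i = -1.75*0.13^i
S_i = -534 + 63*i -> [-534, -471, -408, -345, -282]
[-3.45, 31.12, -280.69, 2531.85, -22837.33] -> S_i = -3.45*(-9.02)^i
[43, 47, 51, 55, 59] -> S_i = 43 + 4*i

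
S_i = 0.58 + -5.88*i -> [0.58, -5.3, -11.18, -17.06, -22.94]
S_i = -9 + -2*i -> [-9, -11, -13, -15, -17]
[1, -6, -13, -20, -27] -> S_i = 1 + -7*i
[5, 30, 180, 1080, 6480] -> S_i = 5*6^i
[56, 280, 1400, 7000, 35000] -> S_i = 56*5^i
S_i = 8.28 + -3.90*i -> [8.28, 4.38, 0.48, -3.42, -7.32]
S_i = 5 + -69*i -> [5, -64, -133, -202, -271]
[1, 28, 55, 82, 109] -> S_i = 1 + 27*i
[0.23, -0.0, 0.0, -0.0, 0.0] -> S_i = 0.23*(-0.01)^i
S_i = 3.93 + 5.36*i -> [3.93, 9.29, 14.65, 20.01, 25.37]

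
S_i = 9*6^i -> [9, 54, 324, 1944, 11664]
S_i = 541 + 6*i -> [541, 547, 553, 559, 565]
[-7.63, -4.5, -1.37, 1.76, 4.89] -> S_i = -7.63 + 3.13*i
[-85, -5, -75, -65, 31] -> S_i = Random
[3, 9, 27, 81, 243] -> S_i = 3*3^i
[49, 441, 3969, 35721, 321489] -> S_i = 49*9^i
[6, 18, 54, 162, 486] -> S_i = 6*3^i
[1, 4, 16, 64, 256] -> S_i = 1*4^i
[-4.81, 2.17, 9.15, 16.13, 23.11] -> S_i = -4.81 + 6.98*i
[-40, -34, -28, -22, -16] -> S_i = -40 + 6*i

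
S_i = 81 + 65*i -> [81, 146, 211, 276, 341]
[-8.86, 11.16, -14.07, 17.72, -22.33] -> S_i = -8.86*(-1.26)^i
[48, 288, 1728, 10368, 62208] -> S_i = 48*6^i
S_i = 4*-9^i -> [4, -36, 324, -2916, 26244]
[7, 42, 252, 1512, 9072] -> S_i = 7*6^i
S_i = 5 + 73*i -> [5, 78, 151, 224, 297]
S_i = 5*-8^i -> [5, -40, 320, -2560, 20480]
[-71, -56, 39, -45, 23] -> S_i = Random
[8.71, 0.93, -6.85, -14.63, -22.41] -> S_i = 8.71 + -7.78*i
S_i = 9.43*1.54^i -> [9.43, 14.52, 22.36, 34.44, 53.04]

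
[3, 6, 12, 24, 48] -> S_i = 3*2^i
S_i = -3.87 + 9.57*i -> [-3.87, 5.7, 15.27, 24.84, 34.41]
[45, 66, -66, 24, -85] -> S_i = Random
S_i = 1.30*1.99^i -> [1.3, 2.59, 5.15, 10.24, 20.39]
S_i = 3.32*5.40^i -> [3.32, 17.93, 96.81, 522.78, 2823.01]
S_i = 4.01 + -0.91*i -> [4.01, 3.1, 2.19, 1.28, 0.37]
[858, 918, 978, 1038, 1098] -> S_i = 858 + 60*i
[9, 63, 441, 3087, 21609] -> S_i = 9*7^i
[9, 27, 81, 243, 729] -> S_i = 9*3^i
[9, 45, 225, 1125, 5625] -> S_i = 9*5^i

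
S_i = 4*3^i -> [4, 12, 36, 108, 324]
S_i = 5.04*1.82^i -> [5.04, 9.17, 16.69, 30.38, 55.3]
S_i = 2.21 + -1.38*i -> [2.21, 0.83, -0.55, -1.93, -3.31]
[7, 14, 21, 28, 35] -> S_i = 7 + 7*i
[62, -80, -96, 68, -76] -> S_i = Random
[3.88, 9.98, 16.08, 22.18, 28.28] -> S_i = 3.88 + 6.10*i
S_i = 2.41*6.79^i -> [2.41, 16.36, 111.11, 754.44, 5122.67]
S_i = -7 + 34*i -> [-7, 27, 61, 95, 129]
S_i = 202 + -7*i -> [202, 195, 188, 181, 174]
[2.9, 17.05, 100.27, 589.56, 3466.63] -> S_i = 2.90*5.88^i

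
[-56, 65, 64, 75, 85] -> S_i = Random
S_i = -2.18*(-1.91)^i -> [-2.18, 4.16, -7.95, 15.19, -29.01]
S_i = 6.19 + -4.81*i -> [6.19, 1.38, -3.43, -8.24, -13.05]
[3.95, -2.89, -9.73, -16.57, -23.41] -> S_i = 3.95 + -6.84*i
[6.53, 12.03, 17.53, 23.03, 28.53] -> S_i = 6.53 + 5.50*i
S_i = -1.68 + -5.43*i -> [-1.68, -7.11, -12.54, -17.97, -23.4]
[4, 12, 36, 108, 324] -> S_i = 4*3^i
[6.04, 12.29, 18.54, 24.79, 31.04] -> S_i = 6.04 + 6.25*i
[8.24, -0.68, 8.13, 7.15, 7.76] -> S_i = Random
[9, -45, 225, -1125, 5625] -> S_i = 9*-5^i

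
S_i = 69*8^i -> [69, 552, 4416, 35328, 282624]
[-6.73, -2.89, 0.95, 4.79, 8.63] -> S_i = -6.73 + 3.84*i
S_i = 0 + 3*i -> [0, 3, 6, 9, 12]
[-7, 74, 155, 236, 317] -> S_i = -7 + 81*i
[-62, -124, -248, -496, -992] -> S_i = -62*2^i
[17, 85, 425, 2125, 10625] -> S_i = 17*5^i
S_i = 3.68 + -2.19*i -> [3.68, 1.49, -0.7, -2.89, -5.08]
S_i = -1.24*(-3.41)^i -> [-1.24, 4.23, -14.42, 49.17, -167.66]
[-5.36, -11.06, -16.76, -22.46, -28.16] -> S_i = -5.36 + -5.70*i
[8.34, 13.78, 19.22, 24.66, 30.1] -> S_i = 8.34 + 5.44*i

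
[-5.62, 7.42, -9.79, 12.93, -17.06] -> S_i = -5.62*(-1.32)^i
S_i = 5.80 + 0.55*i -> [5.8, 6.35, 6.9, 7.45, 8.0]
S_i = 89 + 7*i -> [89, 96, 103, 110, 117]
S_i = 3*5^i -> [3, 15, 75, 375, 1875]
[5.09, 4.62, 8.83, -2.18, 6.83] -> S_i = Random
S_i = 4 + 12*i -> [4, 16, 28, 40, 52]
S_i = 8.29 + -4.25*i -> [8.29, 4.04, -0.21, -4.46, -8.71]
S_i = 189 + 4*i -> [189, 193, 197, 201, 205]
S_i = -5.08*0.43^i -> [-5.08, -2.18, -0.94, -0.4, -0.17]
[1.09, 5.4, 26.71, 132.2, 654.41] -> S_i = 1.09*4.95^i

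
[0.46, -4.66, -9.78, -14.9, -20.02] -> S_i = 0.46 + -5.12*i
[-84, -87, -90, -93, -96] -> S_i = -84 + -3*i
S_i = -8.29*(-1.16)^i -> [-8.29, 9.62, -11.16, 12.94, -15.01]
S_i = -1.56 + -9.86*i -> [-1.56, -11.42, -21.28, -31.14, -41.0]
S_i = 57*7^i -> [57, 399, 2793, 19551, 136857]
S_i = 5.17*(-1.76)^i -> [5.17, -9.1, 16.01, -28.19, 49.61]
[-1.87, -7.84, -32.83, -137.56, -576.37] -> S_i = -1.87*4.19^i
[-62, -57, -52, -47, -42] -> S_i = -62 + 5*i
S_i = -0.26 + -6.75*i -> [-0.26, -7.01, -13.76, -20.51, -27.26]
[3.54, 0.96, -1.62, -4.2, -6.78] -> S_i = 3.54 + -2.58*i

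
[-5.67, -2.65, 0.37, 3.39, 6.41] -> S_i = -5.67 + 3.02*i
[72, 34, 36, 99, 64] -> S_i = Random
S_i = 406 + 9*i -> [406, 415, 424, 433, 442]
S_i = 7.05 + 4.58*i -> [7.05, 11.63, 16.21, 20.79, 25.37]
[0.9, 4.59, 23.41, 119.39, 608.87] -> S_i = 0.90*5.10^i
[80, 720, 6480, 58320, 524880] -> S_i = 80*9^i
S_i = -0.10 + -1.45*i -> [-0.1, -1.55, -3.0, -4.45, -5.9]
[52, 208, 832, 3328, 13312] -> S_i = 52*4^i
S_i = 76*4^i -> [76, 304, 1216, 4864, 19456]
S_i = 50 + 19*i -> [50, 69, 88, 107, 126]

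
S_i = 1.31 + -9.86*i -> [1.31, -8.55, -18.41, -28.27, -38.13]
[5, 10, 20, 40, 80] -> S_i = 5*2^i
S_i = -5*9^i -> [-5, -45, -405, -3645, -32805]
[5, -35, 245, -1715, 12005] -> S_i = 5*-7^i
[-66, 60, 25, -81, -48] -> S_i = Random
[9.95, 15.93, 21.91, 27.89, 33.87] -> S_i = 9.95 + 5.98*i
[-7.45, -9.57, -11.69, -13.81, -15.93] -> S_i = -7.45 + -2.12*i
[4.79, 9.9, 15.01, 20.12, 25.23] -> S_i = 4.79 + 5.11*i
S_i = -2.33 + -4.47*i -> [-2.33, -6.8, -11.27, -15.74, -20.21]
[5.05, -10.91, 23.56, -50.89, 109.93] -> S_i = 5.05*(-2.16)^i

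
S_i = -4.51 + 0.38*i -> [-4.51, -4.13, -3.75, -3.37, -2.99]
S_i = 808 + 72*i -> [808, 880, 952, 1024, 1096]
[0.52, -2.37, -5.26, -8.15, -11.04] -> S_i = 0.52 + -2.89*i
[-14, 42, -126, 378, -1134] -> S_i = -14*-3^i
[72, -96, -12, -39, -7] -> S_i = Random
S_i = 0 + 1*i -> [0, 1, 2, 3, 4]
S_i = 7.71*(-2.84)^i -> [7.71, -21.9, 62.19, -176.61, 501.57]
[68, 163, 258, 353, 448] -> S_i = 68 + 95*i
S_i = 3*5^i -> [3, 15, 75, 375, 1875]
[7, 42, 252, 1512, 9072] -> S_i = 7*6^i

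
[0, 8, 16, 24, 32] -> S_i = 0 + 8*i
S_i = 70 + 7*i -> [70, 77, 84, 91, 98]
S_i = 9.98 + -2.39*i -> [9.98, 7.59, 5.2, 2.81, 0.42]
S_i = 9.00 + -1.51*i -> [9.0, 7.49, 5.98, 4.47, 2.96]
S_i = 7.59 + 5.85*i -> [7.59, 13.44, 19.29, 25.14, 30.99]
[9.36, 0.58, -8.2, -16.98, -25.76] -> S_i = 9.36 + -8.78*i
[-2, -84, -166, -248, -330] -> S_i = -2 + -82*i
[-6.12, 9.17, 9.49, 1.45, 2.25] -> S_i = Random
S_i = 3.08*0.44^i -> [3.08, 1.36, 0.6, 0.26, 0.12]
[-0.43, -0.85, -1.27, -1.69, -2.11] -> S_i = -0.43 + -0.42*i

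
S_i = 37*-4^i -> [37, -148, 592, -2368, 9472]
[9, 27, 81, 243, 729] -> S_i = 9*3^i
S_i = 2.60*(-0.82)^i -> [2.6, -2.13, 1.75, -1.43, 1.18]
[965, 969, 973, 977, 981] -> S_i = 965 + 4*i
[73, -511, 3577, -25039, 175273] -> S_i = 73*-7^i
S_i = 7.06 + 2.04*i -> [7.06, 9.1, 11.14, 13.18, 15.22]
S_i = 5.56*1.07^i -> [5.56, 5.95, 6.37, 6.81, 7.29]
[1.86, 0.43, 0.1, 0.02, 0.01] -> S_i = 1.86*0.23^i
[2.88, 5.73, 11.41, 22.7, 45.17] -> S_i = 2.88*1.99^i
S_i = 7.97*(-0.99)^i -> [7.97, -7.89, 7.81, -7.73, 7.66]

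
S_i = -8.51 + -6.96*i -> [-8.51, -15.47, -22.43, -29.39, -36.35]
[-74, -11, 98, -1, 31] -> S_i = Random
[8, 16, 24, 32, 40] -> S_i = 8 + 8*i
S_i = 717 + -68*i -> [717, 649, 581, 513, 445]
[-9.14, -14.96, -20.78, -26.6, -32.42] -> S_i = -9.14 + -5.82*i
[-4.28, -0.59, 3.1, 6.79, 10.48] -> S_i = -4.28 + 3.69*i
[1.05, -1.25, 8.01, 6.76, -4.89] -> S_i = Random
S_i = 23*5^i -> [23, 115, 575, 2875, 14375]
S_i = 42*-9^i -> [42, -378, 3402, -30618, 275562]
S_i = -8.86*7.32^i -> [-8.86, -64.86, -474.74, -3475.1, -25437.71]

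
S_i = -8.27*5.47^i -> [-8.27, -45.24, -247.45, -1353.53, -7403.8]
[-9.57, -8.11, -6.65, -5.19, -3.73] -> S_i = -9.57 + 1.46*i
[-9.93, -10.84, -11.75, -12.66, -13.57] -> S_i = -9.93 + -0.91*i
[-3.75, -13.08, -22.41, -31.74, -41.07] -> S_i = -3.75 + -9.33*i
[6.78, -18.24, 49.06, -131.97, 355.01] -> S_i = 6.78*(-2.69)^i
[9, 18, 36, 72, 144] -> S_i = 9*2^i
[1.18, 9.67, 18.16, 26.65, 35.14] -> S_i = 1.18 + 8.49*i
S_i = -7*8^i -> [-7, -56, -448, -3584, -28672]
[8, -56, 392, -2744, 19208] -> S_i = 8*-7^i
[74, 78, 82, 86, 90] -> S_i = 74 + 4*i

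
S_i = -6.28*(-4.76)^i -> [-6.28, 29.89, -142.29, 677.3, -3223.94]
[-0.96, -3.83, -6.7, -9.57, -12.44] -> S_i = -0.96 + -2.87*i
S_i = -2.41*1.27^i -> [-2.41, -3.06, -3.89, -4.94, -6.27]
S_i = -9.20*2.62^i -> [-9.2, -24.1, -63.15, -165.46, -433.5]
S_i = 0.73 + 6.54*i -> [0.73, 7.27, 13.81, 20.35, 26.89]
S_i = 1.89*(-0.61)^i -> [1.89, -1.15, 0.7, -0.43, 0.26]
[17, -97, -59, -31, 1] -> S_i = Random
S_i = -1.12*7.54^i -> [-1.12, -8.44, -63.67, -480.1, -3619.96]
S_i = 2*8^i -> [2, 16, 128, 1024, 8192]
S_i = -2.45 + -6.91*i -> [-2.45, -9.36, -16.27, -23.18, -30.09]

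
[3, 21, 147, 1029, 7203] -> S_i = 3*7^i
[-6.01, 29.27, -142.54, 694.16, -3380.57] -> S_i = -6.01*(-4.87)^i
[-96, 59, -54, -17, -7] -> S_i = Random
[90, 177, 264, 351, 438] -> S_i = 90 + 87*i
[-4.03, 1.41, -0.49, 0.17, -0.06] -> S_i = -4.03*(-0.35)^i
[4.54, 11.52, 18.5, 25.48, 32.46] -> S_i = 4.54 + 6.98*i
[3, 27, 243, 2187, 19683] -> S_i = 3*9^i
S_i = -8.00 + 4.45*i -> [-8.0, -3.55, 0.9, 5.35, 9.8]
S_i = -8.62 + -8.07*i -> [-8.62, -16.69, -24.76, -32.83, -40.9]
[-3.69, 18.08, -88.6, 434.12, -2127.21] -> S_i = -3.69*(-4.90)^i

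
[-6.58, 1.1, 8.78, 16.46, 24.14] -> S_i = -6.58 + 7.68*i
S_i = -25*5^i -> [-25, -125, -625, -3125, -15625]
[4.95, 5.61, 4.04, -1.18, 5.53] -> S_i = Random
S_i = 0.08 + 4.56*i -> [0.08, 4.64, 9.2, 13.76, 18.32]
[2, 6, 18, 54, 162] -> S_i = 2*3^i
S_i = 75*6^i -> [75, 450, 2700, 16200, 97200]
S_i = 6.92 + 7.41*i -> [6.92, 14.33, 21.74, 29.15, 36.56]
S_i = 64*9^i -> [64, 576, 5184, 46656, 419904]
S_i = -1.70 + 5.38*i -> [-1.7, 3.68, 9.06, 14.44, 19.82]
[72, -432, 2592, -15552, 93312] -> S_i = 72*-6^i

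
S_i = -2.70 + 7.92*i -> [-2.7, 5.22, 13.14, 21.06, 28.98]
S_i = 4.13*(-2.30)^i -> [4.13, -9.5, 21.85, -50.25, 115.57]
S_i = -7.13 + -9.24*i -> [-7.13, -16.37, -25.61, -34.85, -44.09]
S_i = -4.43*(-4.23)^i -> [-4.43, 18.74, -79.27, 335.29, -1418.29]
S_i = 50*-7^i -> [50, -350, 2450, -17150, 120050]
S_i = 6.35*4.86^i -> [6.35, 30.86, 149.98, 728.92, 3542.57]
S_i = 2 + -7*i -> [2, -5, -12, -19, -26]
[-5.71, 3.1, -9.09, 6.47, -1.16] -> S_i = Random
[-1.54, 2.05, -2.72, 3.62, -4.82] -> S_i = -1.54*(-1.33)^i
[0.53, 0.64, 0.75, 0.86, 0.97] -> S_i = 0.53 + 0.11*i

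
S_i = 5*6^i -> [5, 30, 180, 1080, 6480]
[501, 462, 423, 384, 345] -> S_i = 501 + -39*i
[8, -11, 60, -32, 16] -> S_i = Random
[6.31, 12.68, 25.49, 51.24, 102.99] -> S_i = 6.31*2.01^i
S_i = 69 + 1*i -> [69, 70, 71, 72, 73]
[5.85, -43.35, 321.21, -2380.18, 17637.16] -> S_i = 5.85*(-7.41)^i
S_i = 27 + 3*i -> [27, 30, 33, 36, 39]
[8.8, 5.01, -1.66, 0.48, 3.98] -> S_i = Random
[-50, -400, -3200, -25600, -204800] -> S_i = -50*8^i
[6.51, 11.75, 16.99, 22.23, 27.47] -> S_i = 6.51 + 5.24*i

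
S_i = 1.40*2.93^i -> [1.4, 4.1, 12.02, 35.22, 103.18]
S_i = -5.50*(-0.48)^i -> [-5.5, 2.64, -1.27, 0.61, -0.29]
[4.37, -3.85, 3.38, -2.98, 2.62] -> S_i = 4.37*(-0.88)^i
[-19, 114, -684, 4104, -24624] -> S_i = -19*-6^i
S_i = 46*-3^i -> [46, -138, 414, -1242, 3726]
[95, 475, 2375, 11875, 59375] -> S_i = 95*5^i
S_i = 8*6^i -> [8, 48, 288, 1728, 10368]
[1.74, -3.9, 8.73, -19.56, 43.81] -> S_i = 1.74*(-2.24)^i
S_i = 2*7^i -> [2, 14, 98, 686, 4802]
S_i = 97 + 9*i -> [97, 106, 115, 124, 133]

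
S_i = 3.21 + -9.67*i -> [3.21, -6.46, -16.13, -25.8, -35.47]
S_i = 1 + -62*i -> [1, -61, -123, -185, -247]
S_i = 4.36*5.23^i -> [4.36, 22.8, 119.26, 623.72, 3262.07]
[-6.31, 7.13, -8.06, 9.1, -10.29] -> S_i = -6.31*(-1.13)^i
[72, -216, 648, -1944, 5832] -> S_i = 72*-3^i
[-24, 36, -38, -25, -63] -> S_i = Random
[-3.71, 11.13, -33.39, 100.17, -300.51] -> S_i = -3.71*(-3.00)^i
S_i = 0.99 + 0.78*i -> [0.99, 1.77, 2.55, 3.33, 4.11]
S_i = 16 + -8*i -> [16, 8, 0, -8, -16]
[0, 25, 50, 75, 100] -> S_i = 0 + 25*i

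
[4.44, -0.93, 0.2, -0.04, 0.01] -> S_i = 4.44*(-0.21)^i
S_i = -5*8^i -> [-5, -40, -320, -2560, -20480]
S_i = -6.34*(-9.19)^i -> [-6.34, 58.26, -535.45, 4920.8, -45222.16]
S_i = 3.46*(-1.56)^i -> [3.46, -5.4, 8.42, -13.14, 20.49]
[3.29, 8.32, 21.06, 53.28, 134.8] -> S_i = 3.29*2.53^i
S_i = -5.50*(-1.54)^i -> [-5.5, 8.47, -13.04, 20.09, -30.93]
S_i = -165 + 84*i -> [-165, -81, 3, 87, 171]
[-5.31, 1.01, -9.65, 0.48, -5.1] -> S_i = Random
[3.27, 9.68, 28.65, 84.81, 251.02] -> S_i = 3.27*2.96^i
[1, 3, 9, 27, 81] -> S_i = 1*3^i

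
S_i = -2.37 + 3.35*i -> [-2.37, 0.98, 4.33, 7.68, 11.03]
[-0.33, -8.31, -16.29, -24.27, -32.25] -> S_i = -0.33 + -7.98*i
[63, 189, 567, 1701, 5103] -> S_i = 63*3^i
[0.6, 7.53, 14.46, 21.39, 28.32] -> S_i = 0.60 + 6.93*i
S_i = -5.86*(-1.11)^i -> [-5.86, 6.5, -7.22, 8.01, -8.9]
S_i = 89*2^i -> [89, 178, 356, 712, 1424]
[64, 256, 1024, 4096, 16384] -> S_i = 64*4^i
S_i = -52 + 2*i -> [-52, -50, -48, -46, -44]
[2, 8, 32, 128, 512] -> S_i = 2*4^i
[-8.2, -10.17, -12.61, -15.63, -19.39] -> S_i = -8.20*1.24^i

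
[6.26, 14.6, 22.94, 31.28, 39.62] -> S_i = 6.26 + 8.34*i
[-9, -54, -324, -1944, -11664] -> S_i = -9*6^i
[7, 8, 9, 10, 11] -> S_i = 7 + 1*i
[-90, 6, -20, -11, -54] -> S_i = Random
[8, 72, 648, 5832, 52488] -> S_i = 8*9^i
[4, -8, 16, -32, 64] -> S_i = 4*-2^i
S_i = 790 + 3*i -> [790, 793, 796, 799, 802]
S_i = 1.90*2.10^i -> [1.9, 3.99, 8.38, 17.6, 36.95]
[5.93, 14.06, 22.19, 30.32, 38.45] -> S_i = 5.93 + 8.13*i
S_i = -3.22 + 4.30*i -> [-3.22, 1.08, 5.38, 9.68, 13.98]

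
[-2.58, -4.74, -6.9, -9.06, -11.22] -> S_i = -2.58 + -2.16*i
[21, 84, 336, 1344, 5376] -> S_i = 21*4^i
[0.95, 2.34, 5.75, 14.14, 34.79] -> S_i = 0.95*2.46^i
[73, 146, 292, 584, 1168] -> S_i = 73*2^i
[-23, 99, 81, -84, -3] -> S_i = Random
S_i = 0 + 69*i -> [0, 69, 138, 207, 276]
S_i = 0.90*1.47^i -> [0.9, 1.32, 1.94, 2.86, 4.2]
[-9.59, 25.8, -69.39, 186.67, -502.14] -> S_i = -9.59*(-2.69)^i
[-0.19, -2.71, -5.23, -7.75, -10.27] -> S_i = -0.19 + -2.52*i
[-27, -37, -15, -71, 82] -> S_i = Random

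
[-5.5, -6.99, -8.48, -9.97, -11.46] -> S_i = -5.50 + -1.49*i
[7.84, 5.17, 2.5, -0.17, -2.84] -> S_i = 7.84 + -2.67*i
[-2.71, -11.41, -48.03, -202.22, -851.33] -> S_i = -2.71*4.21^i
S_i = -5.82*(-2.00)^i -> [-5.82, 11.64, -23.28, 46.56, -93.12]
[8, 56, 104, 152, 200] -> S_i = 8 + 48*i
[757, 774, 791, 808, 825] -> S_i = 757 + 17*i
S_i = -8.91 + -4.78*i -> [-8.91, -13.69, -18.47, -23.25, -28.03]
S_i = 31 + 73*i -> [31, 104, 177, 250, 323]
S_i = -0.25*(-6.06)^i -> [-0.25, 1.52, -9.18, 55.64, -337.16]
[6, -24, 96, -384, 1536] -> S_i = 6*-4^i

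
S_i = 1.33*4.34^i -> [1.33, 5.77, 25.05, 108.72, 471.86]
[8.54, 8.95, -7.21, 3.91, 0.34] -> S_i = Random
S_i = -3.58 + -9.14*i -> [-3.58, -12.72, -21.86, -31.0, -40.14]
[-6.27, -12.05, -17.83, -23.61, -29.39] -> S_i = -6.27 + -5.78*i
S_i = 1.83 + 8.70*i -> [1.83, 10.53, 19.23, 27.93, 36.63]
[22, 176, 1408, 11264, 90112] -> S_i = 22*8^i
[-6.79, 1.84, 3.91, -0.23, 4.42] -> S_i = Random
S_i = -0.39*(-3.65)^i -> [-0.39, 1.42, -5.2, 18.96, -69.22]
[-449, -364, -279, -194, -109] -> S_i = -449 + 85*i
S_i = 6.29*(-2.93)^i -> [6.29, -18.43, 54.0, -158.22, 463.58]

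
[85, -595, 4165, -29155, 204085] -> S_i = 85*-7^i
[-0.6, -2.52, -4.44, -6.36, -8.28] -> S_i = -0.60 + -1.92*i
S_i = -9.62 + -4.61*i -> [-9.62, -14.23, -18.84, -23.45, -28.06]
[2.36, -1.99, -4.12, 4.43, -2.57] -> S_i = Random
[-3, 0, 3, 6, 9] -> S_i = -3 + 3*i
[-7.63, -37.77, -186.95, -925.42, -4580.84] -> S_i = -7.63*4.95^i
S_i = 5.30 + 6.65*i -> [5.3, 11.95, 18.6, 25.25, 31.9]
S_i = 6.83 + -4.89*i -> [6.83, 1.94, -2.95, -7.84, -12.73]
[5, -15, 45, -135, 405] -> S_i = 5*-3^i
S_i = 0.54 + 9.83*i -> [0.54, 10.37, 20.2, 30.03, 39.86]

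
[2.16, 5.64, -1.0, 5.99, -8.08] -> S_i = Random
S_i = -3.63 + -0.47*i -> [-3.63, -4.1, -4.57, -5.04, -5.51]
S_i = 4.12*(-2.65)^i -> [4.12, -10.92, 28.93, -76.67, 203.18]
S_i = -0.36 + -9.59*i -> [-0.36, -9.95, -19.54, -29.13, -38.72]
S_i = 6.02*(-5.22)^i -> [6.02, -31.42, 164.04, -856.26, 4469.7]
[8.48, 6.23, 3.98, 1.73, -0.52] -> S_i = 8.48 + -2.25*i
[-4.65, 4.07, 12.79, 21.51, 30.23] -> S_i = -4.65 + 8.72*i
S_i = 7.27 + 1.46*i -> [7.27, 8.73, 10.19, 11.65, 13.11]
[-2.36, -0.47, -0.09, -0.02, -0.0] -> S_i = -2.36*0.20^i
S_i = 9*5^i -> [9, 45, 225, 1125, 5625]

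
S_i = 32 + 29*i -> [32, 61, 90, 119, 148]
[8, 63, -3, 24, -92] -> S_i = Random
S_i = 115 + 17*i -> [115, 132, 149, 166, 183]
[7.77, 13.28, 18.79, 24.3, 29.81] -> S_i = 7.77 + 5.51*i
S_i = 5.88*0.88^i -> [5.88, 5.17, 4.55, 4.01, 3.53]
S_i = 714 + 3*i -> [714, 717, 720, 723, 726]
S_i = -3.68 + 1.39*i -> [-3.68, -2.29, -0.9, 0.49, 1.88]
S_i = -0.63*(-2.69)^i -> [-0.63, 1.69, -4.56, 12.26, -32.99]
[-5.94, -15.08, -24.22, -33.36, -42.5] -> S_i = -5.94 + -9.14*i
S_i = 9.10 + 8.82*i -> [9.1, 17.92, 26.74, 35.56, 44.38]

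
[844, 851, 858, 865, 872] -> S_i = 844 + 7*i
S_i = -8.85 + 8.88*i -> [-8.85, 0.03, 8.91, 17.79, 26.67]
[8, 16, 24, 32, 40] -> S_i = 8 + 8*i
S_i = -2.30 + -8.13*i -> [-2.3, -10.43, -18.56, -26.69, -34.82]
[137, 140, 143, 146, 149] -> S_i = 137 + 3*i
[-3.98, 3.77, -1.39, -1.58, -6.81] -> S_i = Random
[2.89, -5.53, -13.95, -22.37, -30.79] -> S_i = 2.89 + -8.42*i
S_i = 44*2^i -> [44, 88, 176, 352, 704]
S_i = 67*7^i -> [67, 469, 3283, 22981, 160867]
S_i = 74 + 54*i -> [74, 128, 182, 236, 290]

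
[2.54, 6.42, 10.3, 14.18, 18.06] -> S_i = 2.54 + 3.88*i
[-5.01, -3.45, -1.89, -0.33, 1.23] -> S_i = -5.01 + 1.56*i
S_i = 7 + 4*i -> [7, 11, 15, 19, 23]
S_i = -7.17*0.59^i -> [-7.17, -4.23, -2.5, -1.47, -0.87]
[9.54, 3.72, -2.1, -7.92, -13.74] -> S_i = 9.54 + -5.82*i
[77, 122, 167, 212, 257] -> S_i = 77 + 45*i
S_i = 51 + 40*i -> [51, 91, 131, 171, 211]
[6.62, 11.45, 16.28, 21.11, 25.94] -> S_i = 6.62 + 4.83*i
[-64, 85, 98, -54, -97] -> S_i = Random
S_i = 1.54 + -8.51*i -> [1.54, -6.97, -15.48, -23.99, -32.5]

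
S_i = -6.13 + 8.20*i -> [-6.13, 2.07, 10.27, 18.47, 26.67]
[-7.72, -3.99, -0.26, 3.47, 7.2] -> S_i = -7.72 + 3.73*i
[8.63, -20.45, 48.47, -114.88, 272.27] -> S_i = 8.63*(-2.37)^i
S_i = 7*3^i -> [7, 21, 63, 189, 567]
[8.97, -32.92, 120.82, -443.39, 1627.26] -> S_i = 8.97*(-3.67)^i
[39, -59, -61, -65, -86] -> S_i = Random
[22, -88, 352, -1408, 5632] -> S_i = 22*-4^i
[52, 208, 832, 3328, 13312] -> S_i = 52*4^i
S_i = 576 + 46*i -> [576, 622, 668, 714, 760]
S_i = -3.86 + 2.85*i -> [-3.86, -1.01, 1.84, 4.69, 7.54]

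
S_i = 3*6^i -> [3, 18, 108, 648, 3888]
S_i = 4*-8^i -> [4, -32, 256, -2048, 16384]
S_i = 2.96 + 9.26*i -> [2.96, 12.22, 21.48, 30.74, 40.0]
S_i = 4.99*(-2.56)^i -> [4.99, -12.77, 32.7, -83.72, 214.32]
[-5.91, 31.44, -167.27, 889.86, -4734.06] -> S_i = -5.91*(-5.32)^i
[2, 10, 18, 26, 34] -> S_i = 2 + 8*i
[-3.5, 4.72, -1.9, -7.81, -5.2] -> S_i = Random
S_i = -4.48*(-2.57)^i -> [-4.48, 11.51, -29.59, 76.05, -195.44]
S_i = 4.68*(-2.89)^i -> [4.68, -13.53, 39.09, -112.96, 326.47]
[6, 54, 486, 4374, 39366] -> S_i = 6*9^i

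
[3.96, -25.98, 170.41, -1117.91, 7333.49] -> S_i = 3.96*(-6.56)^i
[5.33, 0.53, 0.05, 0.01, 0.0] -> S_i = 5.33*0.10^i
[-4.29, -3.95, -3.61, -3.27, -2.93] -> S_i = -4.29 + 0.34*i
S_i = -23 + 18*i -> [-23, -5, 13, 31, 49]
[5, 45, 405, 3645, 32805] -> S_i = 5*9^i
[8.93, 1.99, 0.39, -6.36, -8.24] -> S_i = Random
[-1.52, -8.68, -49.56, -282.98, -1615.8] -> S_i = -1.52*5.71^i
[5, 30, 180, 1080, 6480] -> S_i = 5*6^i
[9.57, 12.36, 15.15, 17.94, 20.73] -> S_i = 9.57 + 2.79*i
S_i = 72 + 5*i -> [72, 77, 82, 87, 92]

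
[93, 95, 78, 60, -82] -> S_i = Random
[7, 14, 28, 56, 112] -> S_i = 7*2^i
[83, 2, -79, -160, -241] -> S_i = 83 + -81*i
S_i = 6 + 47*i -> [6, 53, 100, 147, 194]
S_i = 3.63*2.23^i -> [3.63, 8.09, 18.05, 40.26, 89.77]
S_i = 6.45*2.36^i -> [6.45, 15.22, 35.92, 84.78, 200.08]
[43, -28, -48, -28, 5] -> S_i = Random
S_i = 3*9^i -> [3, 27, 243, 2187, 19683]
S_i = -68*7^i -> [-68, -476, -3332, -23324, -163268]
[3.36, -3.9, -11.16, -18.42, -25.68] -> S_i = 3.36 + -7.26*i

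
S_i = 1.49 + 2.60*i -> [1.49, 4.09, 6.69, 9.29, 11.89]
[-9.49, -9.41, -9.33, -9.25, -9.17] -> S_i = -9.49 + 0.08*i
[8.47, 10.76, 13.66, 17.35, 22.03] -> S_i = 8.47*1.27^i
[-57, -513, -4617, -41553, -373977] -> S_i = -57*9^i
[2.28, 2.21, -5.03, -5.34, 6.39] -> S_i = Random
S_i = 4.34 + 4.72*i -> [4.34, 9.06, 13.78, 18.5, 23.22]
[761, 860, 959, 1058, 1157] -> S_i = 761 + 99*i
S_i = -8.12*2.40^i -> [-8.12, -19.49, -46.77, -112.25, -269.4]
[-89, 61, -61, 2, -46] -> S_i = Random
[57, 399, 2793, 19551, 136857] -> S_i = 57*7^i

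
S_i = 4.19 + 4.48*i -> [4.19, 8.67, 13.15, 17.63, 22.11]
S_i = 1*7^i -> [1, 7, 49, 343, 2401]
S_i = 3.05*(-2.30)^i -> [3.05, -7.01, 16.13, -37.11, 85.35]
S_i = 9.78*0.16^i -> [9.78, 1.56, 0.25, 0.04, 0.01]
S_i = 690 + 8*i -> [690, 698, 706, 714, 722]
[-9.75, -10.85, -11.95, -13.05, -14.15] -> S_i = -9.75 + -1.10*i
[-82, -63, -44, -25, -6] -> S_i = -82 + 19*i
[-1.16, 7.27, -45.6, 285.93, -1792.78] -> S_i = -1.16*(-6.27)^i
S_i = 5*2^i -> [5, 10, 20, 40, 80]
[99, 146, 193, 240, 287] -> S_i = 99 + 47*i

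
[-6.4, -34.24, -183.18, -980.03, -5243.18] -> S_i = -6.40*5.35^i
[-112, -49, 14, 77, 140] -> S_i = -112 + 63*i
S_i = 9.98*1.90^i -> [9.98, 18.96, 36.03, 68.45, 130.06]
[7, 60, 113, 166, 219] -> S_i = 7 + 53*i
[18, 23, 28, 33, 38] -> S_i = 18 + 5*i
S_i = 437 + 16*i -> [437, 453, 469, 485, 501]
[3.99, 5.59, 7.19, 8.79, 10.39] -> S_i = 3.99 + 1.60*i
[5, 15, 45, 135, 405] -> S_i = 5*3^i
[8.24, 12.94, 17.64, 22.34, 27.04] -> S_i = 8.24 + 4.70*i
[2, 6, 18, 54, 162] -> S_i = 2*3^i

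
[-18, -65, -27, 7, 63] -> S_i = Random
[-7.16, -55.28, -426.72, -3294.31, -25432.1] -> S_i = -7.16*7.72^i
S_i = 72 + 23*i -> [72, 95, 118, 141, 164]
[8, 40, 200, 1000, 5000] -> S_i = 8*5^i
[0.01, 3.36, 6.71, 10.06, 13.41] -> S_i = 0.01 + 3.35*i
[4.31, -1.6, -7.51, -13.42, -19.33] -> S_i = 4.31 + -5.91*i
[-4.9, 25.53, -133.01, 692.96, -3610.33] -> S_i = -4.90*(-5.21)^i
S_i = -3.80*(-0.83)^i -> [-3.8, 3.15, -2.62, 2.17, -1.8]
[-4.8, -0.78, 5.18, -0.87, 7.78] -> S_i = Random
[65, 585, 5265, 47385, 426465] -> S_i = 65*9^i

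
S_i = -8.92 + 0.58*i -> [-8.92, -8.34, -7.76, -7.18, -6.6]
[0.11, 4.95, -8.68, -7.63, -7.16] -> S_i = Random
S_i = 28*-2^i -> [28, -56, 112, -224, 448]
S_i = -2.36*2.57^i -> [-2.36, -6.07, -15.59, -40.06, -102.95]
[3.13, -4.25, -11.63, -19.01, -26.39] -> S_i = 3.13 + -7.38*i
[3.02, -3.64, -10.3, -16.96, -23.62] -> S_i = 3.02 + -6.66*i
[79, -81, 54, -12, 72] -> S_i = Random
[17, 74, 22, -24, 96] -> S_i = Random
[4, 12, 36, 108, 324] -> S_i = 4*3^i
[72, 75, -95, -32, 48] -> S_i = Random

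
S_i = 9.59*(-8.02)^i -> [9.59, -76.91, 616.83, -4947.0, 39674.92]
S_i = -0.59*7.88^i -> [-0.59, -4.65, -36.64, -288.69, -2274.87]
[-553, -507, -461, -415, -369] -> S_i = -553 + 46*i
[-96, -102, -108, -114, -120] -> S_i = -96 + -6*i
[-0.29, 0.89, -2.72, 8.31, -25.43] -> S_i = -0.29*(-3.06)^i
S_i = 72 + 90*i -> [72, 162, 252, 342, 432]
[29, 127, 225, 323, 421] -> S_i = 29 + 98*i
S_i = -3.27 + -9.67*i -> [-3.27, -12.94, -22.61, -32.28, -41.95]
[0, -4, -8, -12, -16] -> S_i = 0 + -4*i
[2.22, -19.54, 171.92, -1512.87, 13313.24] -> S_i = 2.22*(-8.80)^i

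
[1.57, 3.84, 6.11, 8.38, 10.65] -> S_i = 1.57 + 2.27*i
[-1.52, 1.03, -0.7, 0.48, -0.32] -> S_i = -1.52*(-0.68)^i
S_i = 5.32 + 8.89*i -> [5.32, 14.21, 23.1, 31.99, 40.88]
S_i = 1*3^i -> [1, 3, 9, 27, 81]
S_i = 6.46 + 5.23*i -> [6.46, 11.69, 16.92, 22.15, 27.38]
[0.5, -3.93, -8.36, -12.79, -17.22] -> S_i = 0.50 + -4.43*i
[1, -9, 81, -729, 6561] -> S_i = 1*-9^i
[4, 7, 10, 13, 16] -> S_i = 4 + 3*i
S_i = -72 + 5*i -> [-72, -67, -62, -57, -52]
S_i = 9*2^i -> [9, 18, 36, 72, 144]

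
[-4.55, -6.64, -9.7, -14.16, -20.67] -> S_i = -4.55*1.46^i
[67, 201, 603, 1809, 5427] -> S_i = 67*3^i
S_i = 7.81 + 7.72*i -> [7.81, 15.53, 23.25, 30.97, 38.69]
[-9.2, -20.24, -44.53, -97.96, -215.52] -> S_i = -9.20*2.20^i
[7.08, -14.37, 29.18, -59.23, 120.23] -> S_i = 7.08*(-2.03)^i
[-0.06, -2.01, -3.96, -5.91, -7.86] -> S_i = -0.06 + -1.95*i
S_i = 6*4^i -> [6, 24, 96, 384, 1536]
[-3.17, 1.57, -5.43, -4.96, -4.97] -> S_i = Random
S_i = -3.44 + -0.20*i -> [-3.44, -3.64, -3.84, -4.04, -4.24]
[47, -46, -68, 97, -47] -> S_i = Random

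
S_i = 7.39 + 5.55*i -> [7.39, 12.94, 18.49, 24.04, 29.59]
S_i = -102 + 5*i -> [-102, -97, -92, -87, -82]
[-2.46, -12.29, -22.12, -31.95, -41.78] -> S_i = -2.46 + -9.83*i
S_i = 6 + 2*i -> [6, 8, 10, 12, 14]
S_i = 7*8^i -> [7, 56, 448, 3584, 28672]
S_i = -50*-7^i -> [-50, 350, -2450, 17150, -120050]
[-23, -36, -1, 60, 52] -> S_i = Random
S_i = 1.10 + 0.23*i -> [1.1, 1.33, 1.56, 1.79, 2.02]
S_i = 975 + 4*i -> [975, 979, 983, 987, 991]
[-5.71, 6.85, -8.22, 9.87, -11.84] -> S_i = -5.71*(-1.20)^i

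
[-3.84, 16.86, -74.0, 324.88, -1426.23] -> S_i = -3.84*(-4.39)^i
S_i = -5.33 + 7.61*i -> [-5.33, 2.28, 9.89, 17.5, 25.11]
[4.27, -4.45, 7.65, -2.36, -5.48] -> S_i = Random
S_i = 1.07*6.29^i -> [1.07, 6.73, 42.33, 266.28, 1674.89]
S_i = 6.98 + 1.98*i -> [6.98, 8.96, 10.94, 12.92, 14.9]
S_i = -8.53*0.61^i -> [-8.53, -5.2, -3.17, -1.94, -1.18]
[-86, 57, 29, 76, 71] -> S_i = Random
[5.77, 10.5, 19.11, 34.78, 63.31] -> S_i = 5.77*1.82^i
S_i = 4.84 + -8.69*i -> [4.84, -3.85, -12.54, -21.23, -29.92]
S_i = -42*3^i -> [-42, -126, -378, -1134, -3402]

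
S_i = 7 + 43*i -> [7, 50, 93, 136, 179]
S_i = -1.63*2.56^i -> [-1.63, -4.17, -10.68, -27.35, -70.01]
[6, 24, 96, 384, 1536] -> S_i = 6*4^i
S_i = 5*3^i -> [5, 15, 45, 135, 405]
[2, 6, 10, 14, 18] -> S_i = 2 + 4*i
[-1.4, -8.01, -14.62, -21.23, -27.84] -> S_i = -1.40 + -6.61*i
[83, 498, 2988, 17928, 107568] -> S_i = 83*6^i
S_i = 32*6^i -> [32, 192, 1152, 6912, 41472]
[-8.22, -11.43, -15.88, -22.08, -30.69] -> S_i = -8.22*1.39^i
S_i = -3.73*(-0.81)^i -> [-3.73, 3.02, -2.45, 1.98, -1.61]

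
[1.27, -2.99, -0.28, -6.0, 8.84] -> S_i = Random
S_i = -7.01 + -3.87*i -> [-7.01, -10.88, -14.75, -18.62, -22.49]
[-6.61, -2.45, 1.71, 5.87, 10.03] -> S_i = -6.61 + 4.16*i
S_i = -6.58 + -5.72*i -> [-6.58, -12.3, -18.02, -23.74, -29.46]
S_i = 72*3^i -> [72, 216, 648, 1944, 5832]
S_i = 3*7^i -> [3, 21, 147, 1029, 7203]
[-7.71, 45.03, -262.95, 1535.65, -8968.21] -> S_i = -7.71*(-5.84)^i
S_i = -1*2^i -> [-1, -2, -4, -8, -16]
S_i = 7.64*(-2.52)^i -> [7.64, -19.25, 48.52, -122.26, 308.1]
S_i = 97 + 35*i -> [97, 132, 167, 202, 237]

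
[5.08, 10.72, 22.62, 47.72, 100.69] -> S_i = 5.08*2.11^i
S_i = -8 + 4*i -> [-8, -4, 0, 4, 8]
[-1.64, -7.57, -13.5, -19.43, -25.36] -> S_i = -1.64 + -5.93*i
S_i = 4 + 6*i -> [4, 10, 16, 22, 28]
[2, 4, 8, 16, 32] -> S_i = 2*2^i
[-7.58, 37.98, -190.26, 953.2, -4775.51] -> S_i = -7.58*(-5.01)^i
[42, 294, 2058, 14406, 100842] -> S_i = 42*7^i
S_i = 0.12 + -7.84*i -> [0.12, -7.72, -15.56, -23.4, -31.24]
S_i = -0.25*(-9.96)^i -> [-0.25, 2.49, -24.8, 247.01, -2460.24]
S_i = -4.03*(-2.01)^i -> [-4.03, 8.1, -16.28, 32.73, -65.78]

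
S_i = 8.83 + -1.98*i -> [8.83, 6.85, 4.87, 2.89, 0.91]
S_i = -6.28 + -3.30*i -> [-6.28, -9.58, -12.88, -16.18, -19.48]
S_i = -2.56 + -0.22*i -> [-2.56, -2.78, -3.0, -3.22, -3.44]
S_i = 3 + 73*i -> [3, 76, 149, 222, 295]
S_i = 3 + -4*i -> [3, -1, -5, -9, -13]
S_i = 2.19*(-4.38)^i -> [2.19, -9.59, 42.01, -184.02, 806.01]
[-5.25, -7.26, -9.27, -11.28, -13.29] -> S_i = -5.25 + -2.01*i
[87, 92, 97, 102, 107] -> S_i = 87 + 5*i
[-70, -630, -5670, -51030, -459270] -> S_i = -70*9^i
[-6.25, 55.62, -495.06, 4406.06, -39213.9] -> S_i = -6.25*(-8.90)^i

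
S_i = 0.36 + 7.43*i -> [0.36, 7.79, 15.22, 22.65, 30.08]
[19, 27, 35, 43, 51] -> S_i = 19 + 8*i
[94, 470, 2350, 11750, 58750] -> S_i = 94*5^i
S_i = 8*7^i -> [8, 56, 392, 2744, 19208]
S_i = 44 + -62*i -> [44, -18, -80, -142, -204]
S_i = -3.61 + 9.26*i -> [-3.61, 5.65, 14.91, 24.17, 33.43]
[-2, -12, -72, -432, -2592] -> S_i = -2*6^i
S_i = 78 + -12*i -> [78, 66, 54, 42, 30]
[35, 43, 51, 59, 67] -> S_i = 35 + 8*i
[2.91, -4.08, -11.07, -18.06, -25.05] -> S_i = 2.91 + -6.99*i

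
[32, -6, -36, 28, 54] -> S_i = Random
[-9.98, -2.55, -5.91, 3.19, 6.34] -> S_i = Random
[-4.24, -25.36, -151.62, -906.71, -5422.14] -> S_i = -4.24*5.98^i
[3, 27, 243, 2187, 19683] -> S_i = 3*9^i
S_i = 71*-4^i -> [71, -284, 1136, -4544, 18176]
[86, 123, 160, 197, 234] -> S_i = 86 + 37*i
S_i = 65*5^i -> [65, 325, 1625, 8125, 40625]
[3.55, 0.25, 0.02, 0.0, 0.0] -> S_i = 3.55*0.07^i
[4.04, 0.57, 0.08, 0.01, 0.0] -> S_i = 4.04*0.14^i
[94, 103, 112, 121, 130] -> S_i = 94 + 9*i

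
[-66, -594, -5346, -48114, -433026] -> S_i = -66*9^i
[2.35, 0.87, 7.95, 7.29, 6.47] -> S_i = Random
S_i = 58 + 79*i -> [58, 137, 216, 295, 374]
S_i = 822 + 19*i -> [822, 841, 860, 879, 898]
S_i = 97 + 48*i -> [97, 145, 193, 241, 289]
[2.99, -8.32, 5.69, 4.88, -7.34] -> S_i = Random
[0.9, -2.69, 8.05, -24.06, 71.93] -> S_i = 0.90*(-2.99)^i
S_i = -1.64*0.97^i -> [-1.64, -1.59, -1.54, -1.5, -1.45]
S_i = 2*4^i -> [2, 8, 32, 128, 512]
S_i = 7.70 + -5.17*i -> [7.7, 2.53, -2.64, -7.81, -12.98]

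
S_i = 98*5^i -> [98, 490, 2450, 12250, 61250]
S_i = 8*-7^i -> [8, -56, 392, -2744, 19208]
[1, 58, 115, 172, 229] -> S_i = 1 + 57*i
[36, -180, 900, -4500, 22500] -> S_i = 36*-5^i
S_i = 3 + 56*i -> [3, 59, 115, 171, 227]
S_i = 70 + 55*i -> [70, 125, 180, 235, 290]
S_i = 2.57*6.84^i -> [2.57, 17.58, 120.24, 822.43, 5625.45]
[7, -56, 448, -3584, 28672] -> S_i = 7*-8^i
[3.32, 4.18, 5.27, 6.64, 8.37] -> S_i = 3.32*1.26^i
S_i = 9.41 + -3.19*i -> [9.41, 6.22, 3.03, -0.16, -3.35]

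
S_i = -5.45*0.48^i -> [-5.45, -2.62, -1.26, -0.6, -0.29]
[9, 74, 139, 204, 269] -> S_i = 9 + 65*i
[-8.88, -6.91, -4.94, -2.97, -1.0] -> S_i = -8.88 + 1.97*i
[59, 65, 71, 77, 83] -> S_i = 59 + 6*i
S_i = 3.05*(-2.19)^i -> [3.05, -6.68, 14.63, -32.04, 70.16]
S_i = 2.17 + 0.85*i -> [2.17, 3.02, 3.87, 4.72, 5.57]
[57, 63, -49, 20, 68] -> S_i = Random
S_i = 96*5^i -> [96, 480, 2400, 12000, 60000]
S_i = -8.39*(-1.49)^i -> [-8.39, 12.5, -18.63, 27.75, -41.35]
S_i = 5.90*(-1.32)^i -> [5.9, -7.79, 10.28, -13.57, 17.91]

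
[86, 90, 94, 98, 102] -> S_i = 86 + 4*i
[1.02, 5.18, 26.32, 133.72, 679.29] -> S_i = 1.02*5.08^i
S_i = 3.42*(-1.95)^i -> [3.42, -6.67, 13.0, -25.36, 49.45]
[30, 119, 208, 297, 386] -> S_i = 30 + 89*i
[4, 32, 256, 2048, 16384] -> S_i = 4*8^i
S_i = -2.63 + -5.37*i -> [-2.63, -8.0, -13.37, -18.74, -24.11]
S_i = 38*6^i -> [38, 228, 1368, 8208, 49248]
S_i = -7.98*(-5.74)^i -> [-7.98, 45.81, -262.92, 1509.17, -8662.64]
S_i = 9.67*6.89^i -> [9.67, 66.63, 459.06, 3162.89, 21792.31]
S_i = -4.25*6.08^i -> [-4.25, -25.84, -157.11, -955.21, -5807.69]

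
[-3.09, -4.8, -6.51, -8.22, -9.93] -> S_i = -3.09 + -1.71*i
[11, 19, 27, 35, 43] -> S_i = 11 + 8*i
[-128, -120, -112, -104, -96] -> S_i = -128 + 8*i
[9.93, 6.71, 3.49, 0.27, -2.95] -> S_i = 9.93 + -3.22*i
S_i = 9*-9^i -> [9, -81, 729, -6561, 59049]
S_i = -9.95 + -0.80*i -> [-9.95, -10.75, -11.55, -12.35, -13.15]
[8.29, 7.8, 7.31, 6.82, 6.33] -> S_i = 8.29 + -0.49*i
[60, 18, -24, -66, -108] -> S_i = 60 + -42*i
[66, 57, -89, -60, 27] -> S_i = Random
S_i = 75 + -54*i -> [75, 21, -33, -87, -141]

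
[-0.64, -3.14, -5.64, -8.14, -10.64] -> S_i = -0.64 + -2.50*i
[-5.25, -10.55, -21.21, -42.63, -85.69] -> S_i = -5.25*2.01^i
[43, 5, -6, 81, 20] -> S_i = Random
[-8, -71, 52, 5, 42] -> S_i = Random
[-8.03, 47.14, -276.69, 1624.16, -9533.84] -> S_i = -8.03*(-5.87)^i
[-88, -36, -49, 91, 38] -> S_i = Random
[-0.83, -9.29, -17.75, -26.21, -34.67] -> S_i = -0.83 + -8.46*i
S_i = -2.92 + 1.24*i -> [-2.92, -1.68, -0.44, 0.8, 2.04]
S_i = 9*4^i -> [9, 36, 144, 576, 2304]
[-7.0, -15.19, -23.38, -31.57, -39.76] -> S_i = -7.00 + -8.19*i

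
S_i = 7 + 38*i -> [7, 45, 83, 121, 159]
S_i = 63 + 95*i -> [63, 158, 253, 348, 443]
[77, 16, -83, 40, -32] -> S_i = Random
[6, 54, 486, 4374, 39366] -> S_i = 6*9^i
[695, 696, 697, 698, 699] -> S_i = 695 + 1*i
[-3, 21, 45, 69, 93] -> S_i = -3 + 24*i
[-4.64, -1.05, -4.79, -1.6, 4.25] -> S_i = Random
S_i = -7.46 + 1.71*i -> [-7.46, -5.75, -4.04, -2.33, -0.62]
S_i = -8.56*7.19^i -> [-8.56, -61.55, -442.52, -3181.71, -22876.49]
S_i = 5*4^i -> [5, 20, 80, 320, 1280]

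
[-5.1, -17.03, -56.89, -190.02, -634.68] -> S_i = -5.10*3.34^i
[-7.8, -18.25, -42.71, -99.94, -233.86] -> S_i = -7.80*2.34^i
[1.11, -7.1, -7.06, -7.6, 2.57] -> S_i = Random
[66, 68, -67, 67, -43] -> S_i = Random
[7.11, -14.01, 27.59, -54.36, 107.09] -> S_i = 7.11*(-1.97)^i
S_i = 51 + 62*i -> [51, 113, 175, 237, 299]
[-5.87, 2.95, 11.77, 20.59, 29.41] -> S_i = -5.87 + 8.82*i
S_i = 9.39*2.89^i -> [9.39, 27.14, 78.43, 226.65, 655.02]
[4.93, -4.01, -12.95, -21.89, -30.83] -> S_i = 4.93 + -8.94*i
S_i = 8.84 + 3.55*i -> [8.84, 12.39, 15.94, 19.49, 23.04]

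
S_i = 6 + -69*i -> [6, -63, -132, -201, -270]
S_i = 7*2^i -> [7, 14, 28, 56, 112]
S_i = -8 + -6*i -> [-8, -14, -20, -26, -32]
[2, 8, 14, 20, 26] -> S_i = 2 + 6*i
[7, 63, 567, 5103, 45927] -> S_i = 7*9^i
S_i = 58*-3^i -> [58, -174, 522, -1566, 4698]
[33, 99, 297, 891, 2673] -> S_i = 33*3^i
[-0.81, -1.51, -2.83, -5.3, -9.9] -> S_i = -0.81*1.87^i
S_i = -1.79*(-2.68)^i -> [-1.79, 4.8, -12.86, 34.46, -92.34]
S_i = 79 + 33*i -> [79, 112, 145, 178, 211]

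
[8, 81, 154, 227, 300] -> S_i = 8 + 73*i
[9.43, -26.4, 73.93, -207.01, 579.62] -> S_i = 9.43*(-2.80)^i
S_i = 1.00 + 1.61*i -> [1.0, 2.61, 4.22, 5.83, 7.44]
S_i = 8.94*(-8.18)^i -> [8.94, -73.13, 598.2, -4893.25, 40026.79]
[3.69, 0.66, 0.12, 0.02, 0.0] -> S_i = 3.69*0.18^i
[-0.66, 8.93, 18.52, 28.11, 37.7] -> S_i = -0.66 + 9.59*i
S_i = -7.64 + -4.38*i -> [-7.64, -12.02, -16.4, -20.78, -25.16]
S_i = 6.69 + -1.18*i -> [6.69, 5.51, 4.33, 3.15, 1.97]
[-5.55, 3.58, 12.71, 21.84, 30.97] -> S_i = -5.55 + 9.13*i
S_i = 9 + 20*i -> [9, 29, 49, 69, 89]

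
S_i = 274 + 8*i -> [274, 282, 290, 298, 306]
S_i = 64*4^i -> [64, 256, 1024, 4096, 16384]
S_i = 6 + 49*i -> [6, 55, 104, 153, 202]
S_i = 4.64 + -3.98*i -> [4.64, 0.66, -3.32, -7.3, -11.28]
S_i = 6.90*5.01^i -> [6.9, 34.57, 173.19, 867.69, 4347.1]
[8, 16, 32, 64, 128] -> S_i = 8*2^i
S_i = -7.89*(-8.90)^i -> [-7.89, 70.22, -624.97, 5562.21, -49503.63]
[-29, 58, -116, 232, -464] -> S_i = -29*-2^i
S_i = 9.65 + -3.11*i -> [9.65, 6.54, 3.43, 0.32, -2.79]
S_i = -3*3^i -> [-3, -9, -27, -81, -243]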